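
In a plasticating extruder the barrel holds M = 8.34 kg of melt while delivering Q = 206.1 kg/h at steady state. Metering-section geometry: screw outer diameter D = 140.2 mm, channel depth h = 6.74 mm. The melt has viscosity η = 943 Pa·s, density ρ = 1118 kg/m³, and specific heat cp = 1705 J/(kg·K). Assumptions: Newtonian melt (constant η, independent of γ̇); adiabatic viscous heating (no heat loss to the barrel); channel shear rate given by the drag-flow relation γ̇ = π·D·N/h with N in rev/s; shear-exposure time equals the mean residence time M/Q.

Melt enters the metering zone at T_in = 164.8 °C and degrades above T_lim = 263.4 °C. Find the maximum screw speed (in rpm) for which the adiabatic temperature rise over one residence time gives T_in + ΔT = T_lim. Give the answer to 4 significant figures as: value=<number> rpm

value=33.96 rpm

Q_s = Q / 3600 = 206.1 / 3600 = 0.05725 kg/s
t_res = M / Q_s = 8.34 / 0.05725 = 145.677 s
D = 140.2 mm = 0.1402 m;  h = 6.74 mm = 0.00674 m
Allowable rise: ΔT_a = T_lim − T_in = 263.4 − 164.8 = 98.6 K
γ̇_max² = ΔT_a·ρ·cp/(η·t_res) = 98.6·1118·1705/(943·145.677) = 1368.17 s⁻²
γ̇_max = sqrt(1368.17) = 36.9888 s⁻¹
N_max = γ̇_max·h / (π·D) = 36.9888 · 0.00674 / (π · 0.1402) = 0.566021 rev/s = 33.9613 rpm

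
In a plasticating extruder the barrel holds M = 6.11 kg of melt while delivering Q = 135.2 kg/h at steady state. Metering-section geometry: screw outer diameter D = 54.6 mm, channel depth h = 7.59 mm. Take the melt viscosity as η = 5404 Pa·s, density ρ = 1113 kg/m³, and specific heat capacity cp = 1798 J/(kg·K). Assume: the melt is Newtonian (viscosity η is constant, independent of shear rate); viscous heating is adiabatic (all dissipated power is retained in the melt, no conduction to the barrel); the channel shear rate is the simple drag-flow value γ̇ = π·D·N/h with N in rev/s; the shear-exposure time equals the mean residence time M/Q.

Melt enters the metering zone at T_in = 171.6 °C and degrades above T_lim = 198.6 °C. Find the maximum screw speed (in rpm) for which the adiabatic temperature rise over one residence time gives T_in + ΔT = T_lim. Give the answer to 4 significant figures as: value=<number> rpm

Convert throughput: Q = 135.2 kg/h = 135.2/3600 = 0.0375556 kg/s
t_res = M / Q_s = 6.11 ÷ 0.0375556 = 162.692 s
Convert to metres: D = 0.0546 m, h = 0.00759 m
ΔT_a = T_lim − T_in = 198.6 − 171.6 = 27 K
γ̇_max² = ΔT_a·ρ·cp / (η·t_res) = [27 × 1113 × 1798] / [5404 × 162.692] = 61.4563 s⁻²
γ̇_max = √61.4563 = 7.83941 s⁻¹
N_max = γ̇_max·h / (π·D) = 7.83941 · 0.00759 / (π · 0.0546) = 0.346882 rev/s = 20.8129 rpm

value=20.81 rpm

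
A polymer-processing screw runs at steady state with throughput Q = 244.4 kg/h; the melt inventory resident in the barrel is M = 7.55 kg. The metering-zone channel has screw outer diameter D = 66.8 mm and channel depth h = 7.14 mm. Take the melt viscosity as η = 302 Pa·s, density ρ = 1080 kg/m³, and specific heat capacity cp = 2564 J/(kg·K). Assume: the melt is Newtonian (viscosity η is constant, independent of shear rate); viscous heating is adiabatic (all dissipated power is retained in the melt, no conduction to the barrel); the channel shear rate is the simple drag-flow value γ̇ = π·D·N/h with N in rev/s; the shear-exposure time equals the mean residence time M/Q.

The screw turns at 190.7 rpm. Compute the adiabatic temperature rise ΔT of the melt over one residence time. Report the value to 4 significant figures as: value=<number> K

value=105.8 K

Throughput in SI: Q_s = 244.4 kg/h ÷ 3600 s/h = 0.0678889 kg/s
t_res = M / Q_s = 7.55 ÷ 0.0678889 = 111.211 s
D = 66.8 mm = 0.0668 m;  h = 7.14 mm = 0.00714 m;  N = 190.7 rpm / 60 = 3.17833 rev/s
γ̇ = π D N / h = (π)(0.0668)(3.17833) / 0.00714 = 93.4174 s⁻¹
ΔT = η·γ̇²·t_res / (ρ·cp) = 302 · (93.4174)² · 111.211 / (1080 · 2564) = 105.845 K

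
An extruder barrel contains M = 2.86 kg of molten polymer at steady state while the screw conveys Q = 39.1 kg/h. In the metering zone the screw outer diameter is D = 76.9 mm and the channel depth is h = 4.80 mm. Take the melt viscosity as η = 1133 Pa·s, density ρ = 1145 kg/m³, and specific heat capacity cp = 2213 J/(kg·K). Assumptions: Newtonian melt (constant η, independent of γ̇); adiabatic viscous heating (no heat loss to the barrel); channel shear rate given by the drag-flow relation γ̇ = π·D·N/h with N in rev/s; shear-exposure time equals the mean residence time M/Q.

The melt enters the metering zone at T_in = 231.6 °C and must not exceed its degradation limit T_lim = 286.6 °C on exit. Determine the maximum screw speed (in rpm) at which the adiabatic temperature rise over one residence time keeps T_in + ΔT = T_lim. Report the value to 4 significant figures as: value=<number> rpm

value=25.77 rpm

Throughput in SI: Q_s = 39.1 kg/h ÷ 3600 s/h = 0.0108611 kg/s
t_res = M / Q_s = 2.86 ÷ 0.0108611 = 263.325 s
Geometry in SI: D = 76.9 mm → 0.0769 m, h = 4.80 mm → 0.0048 m
ΔT_a = T_lim − T_in = 286.6 °C − 231.6 °C = 55 K
Invert ΔT = ηγ̇²t_res/(ρcp) for γ̇: γ̇_max² = ΔT_a ρ cp / (η t_res) = 55·1145·2213 / (1133·263.325) = 467.119 s⁻²
γ̇_max = √467.119 = 21.6129 s⁻¹
N_max = γ̇_max·h / (π·D) = 21.6129 · 0.0048 / (π · 0.0769) = 0.429417 rev/s = 25.765 rpm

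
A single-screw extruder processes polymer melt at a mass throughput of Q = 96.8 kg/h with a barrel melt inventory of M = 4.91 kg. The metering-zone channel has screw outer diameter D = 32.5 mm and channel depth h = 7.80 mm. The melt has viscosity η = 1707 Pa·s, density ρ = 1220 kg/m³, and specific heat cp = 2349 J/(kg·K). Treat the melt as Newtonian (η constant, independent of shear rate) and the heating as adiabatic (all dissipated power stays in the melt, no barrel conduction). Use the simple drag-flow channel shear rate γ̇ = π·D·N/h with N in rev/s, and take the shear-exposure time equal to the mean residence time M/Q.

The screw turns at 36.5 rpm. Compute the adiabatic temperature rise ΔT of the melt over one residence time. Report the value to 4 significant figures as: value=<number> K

Throughput in SI: Q_s = 96.8 kg/h ÷ 3600 s/h = 0.0268889 kg/s
Mean residence time: t_res = M/Q_s = 4.91 kg / 0.0268889 kg/s = 182.603 s
D = 32.5 mm = 0.0325 m;  h = 7.80 mm = 0.0078 m;  N = 36.5 rpm / 60 = 0.608333 rev/s
γ̇ = π D N / h = (π)(0.0325)(0.608333) / 0.0078 = 7.96306 s⁻¹
Adiabatic rise: ΔT = η γ̇² t_res / (ρ cp) = 1707·(7.96306)²·182.603 / (1220·2349) = 6.89699 K

value=6.897 K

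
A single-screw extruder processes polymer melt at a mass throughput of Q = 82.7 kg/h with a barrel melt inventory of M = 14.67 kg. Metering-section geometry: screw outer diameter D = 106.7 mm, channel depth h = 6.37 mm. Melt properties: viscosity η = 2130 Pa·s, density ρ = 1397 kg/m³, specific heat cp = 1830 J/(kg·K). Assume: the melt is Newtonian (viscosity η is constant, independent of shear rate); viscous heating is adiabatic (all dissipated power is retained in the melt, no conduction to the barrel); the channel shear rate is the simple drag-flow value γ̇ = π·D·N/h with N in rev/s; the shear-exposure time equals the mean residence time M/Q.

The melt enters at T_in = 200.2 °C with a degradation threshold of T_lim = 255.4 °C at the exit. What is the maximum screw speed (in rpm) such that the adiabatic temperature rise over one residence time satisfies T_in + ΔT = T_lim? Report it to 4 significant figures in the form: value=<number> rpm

Q_s = Q / 3600 = 82.7 / 3600 = 0.0229722 kg/s
t_res = M / Q_s = 14.67 / 0.0229722 = 638.597 s
D = 106.7 mm = 0.1067 m;  h = 6.37 mm = 0.00637 m
ΔT_a = T_lim − T_in = 255.4 °C − 200.2 °C = 55.2 K
γ̇_max² = ΔT_a·ρ·cp/(η·t_res) = 55.2·1397·1830/(2130·638.597) = 103.748 s⁻²
Take the square root: γ̇_max = √(103.748) = 10.1857 s⁻¹
N_max = γ̇_max h / (πD) = 10.1857·0.00637/(π·0.1067) = 0.19356 rev/s → ×60 = 11.6136 rpm

value=11.61 rpm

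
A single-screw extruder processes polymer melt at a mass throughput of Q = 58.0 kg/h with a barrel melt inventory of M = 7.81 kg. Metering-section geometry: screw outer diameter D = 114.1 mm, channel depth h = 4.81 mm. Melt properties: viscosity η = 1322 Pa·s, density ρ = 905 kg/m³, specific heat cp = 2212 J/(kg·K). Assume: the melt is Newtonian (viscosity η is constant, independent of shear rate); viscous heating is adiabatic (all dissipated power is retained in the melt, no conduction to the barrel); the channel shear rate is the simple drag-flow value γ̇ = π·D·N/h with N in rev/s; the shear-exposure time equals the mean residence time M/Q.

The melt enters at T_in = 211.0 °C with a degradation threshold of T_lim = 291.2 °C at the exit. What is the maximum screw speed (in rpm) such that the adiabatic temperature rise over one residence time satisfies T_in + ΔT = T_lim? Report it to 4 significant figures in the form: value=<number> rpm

value=12.74 rpm

Convert throughput: Q = 58.0 kg/h = 58.0/3600 = 0.0161111 kg/s
t_res = M / Q_s = 7.81 / 0.0161111 = 484.759 s
Geometry in SI: D = 114.1 mm → 0.1141 m, h = 4.81 mm → 0.00481 m
ΔT_a = T_lim − T_in = 291.2 °C − 211.0 °C = 80.2 K
γ̇_max² = ΔT_a·ρ·cp/(η·t_res) = 80.2·905·2212/(1322·484.759) = 250.525 s⁻²
γ̇_max = sqrt(250.525) = 15.828 s⁻¹
N_max = γ̇_max h / (πD) = 15.828·0.00481/(π·0.1141) = 0.212391 rev/s → ×60 = 12.7434 rpm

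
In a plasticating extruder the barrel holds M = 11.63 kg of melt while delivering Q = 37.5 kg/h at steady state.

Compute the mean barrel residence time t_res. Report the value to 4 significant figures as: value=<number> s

Throughput in SI: Q_s = 37.5 kg/h ÷ 3600 s/h = 0.0104167 kg/s
Mean residence time: t_res = M/Q_s = 11.63 kg / 0.0104167 kg/s = 1116.48 s

value=1116. s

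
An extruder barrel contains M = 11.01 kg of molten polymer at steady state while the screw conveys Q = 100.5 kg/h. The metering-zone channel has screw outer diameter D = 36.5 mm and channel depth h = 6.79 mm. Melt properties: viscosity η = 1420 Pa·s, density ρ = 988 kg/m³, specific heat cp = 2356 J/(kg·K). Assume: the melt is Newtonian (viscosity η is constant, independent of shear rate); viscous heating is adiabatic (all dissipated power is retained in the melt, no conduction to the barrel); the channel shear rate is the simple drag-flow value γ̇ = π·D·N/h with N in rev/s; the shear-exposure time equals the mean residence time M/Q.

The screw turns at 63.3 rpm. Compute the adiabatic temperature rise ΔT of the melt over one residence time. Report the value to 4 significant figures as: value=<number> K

value=76.37 K

Throughput in SI: Q_s = 100.5 kg/h ÷ 3600 s/h = 0.0279167 kg/s
Mean residence time: t_res = M/Q_s = 11.01 kg / 0.0279167 kg/s = 394.388 s
Geometry in metres: D = 36.5 mm → 0.0365 m, h = 6.79 mm → 0.00679 m; screw speed N = 63.3 rpm = 1.055 rev/s
γ̇ = π·D·N / h = π · 0.0365 · 1.055 / 0.00679 = 17.8166 s⁻¹
Adiabatic rise: ΔT = η γ̇² t_res / (ρ cp) = 1420·(17.8166)²·394.388 / (988·2356) = 76.3714 K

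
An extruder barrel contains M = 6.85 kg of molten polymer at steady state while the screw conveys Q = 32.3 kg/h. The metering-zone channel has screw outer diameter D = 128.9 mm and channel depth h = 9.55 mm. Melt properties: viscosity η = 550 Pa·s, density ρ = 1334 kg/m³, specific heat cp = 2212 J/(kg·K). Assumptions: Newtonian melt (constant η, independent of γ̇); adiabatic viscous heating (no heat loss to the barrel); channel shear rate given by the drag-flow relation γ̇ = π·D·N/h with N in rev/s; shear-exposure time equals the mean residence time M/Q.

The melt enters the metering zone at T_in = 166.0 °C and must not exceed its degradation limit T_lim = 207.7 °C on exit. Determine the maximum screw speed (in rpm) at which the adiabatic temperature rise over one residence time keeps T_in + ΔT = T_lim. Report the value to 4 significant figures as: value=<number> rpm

Throughput in SI: Q_s = 32.3 kg/h ÷ 3600 s/h = 0.00897222 kg/s
Mean residence time: t_res = M/Q_s = 6.85 kg / 0.00897222 kg/s = 763.467 s
Convert to metres: D = 0.1289 m, h = 0.00955 m
ΔT_a = T_lim − T_in = 207.7 °C − 166.0 °C = 41.7 K
γ̇_max² = ΔT_a·ρ·cp / (η·t_res) = [41.7 × 1334 × 2212] / [550 × 763.467] = 293.038 s⁻²
γ̇_max = sqrt(293.038) = 17.1183 s⁻¹
Solve γ̇ = πDN/h for N: N_max = γ̇_max·h/(π·D) = 17.1183 × 0.00955 / (π × 0.1289) = 0.403703 rev/s = 24.2222 rpm

value=24.22 rpm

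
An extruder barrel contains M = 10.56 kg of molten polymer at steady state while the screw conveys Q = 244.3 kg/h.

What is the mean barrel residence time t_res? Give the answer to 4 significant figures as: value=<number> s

Q_s = Q / 3600 = 244.3 / 3600 = 0.0678611 kg/s
t_res = M / Q_s = 10.56 ÷ 0.0678611 = 155.612 s

value=155.6 s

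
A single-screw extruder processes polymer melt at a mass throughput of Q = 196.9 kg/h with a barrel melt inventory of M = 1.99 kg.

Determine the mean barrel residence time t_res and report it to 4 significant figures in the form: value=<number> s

Q_s = Q / 3600 = 196.9 / 3600 = 0.0546944 kg/s
Mean residence time: t_res = M/Q_s = 1.99 kg / 0.0546944 kg/s = 36.384 s

value=36.38 s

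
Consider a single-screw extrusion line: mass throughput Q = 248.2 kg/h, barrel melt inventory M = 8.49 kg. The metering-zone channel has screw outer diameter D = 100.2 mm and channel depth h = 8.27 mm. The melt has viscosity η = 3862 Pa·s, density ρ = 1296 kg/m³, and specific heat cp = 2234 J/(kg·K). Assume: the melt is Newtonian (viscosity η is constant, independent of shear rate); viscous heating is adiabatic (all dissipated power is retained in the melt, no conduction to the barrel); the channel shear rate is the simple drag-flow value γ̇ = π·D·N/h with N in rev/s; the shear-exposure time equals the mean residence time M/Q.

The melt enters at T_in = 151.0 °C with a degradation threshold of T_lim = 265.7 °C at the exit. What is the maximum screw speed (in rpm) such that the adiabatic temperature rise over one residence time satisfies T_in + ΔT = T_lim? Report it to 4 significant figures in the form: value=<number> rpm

value=41.65 rpm

Q_s = Q / 3600 = 248.2 / 3600 = 0.0689444 kg/s
t_res = M / Q_s = 8.49 / 0.0689444 = 123.143 s
Convert to metres: D = 0.1002 m, h = 0.00827 m
Allowable rise: ΔT_a = T_lim − T_in = 265.7 − 151.0 = 114.7 K
γ̇_max² = ΔT_a·ρ·cp/(η·t_res) = 114.7·1296·2234/(3862·123.143) = 698.282 s⁻²
γ̇_max = √698.282 = 26.425 s⁻¹
Solve γ̇ = πDN/h for N: N_max = γ̇_max·h/(π·D) = 26.425 × 0.00827 / (π × 0.1002) = 0.69423 rev/s = 41.6538 rpm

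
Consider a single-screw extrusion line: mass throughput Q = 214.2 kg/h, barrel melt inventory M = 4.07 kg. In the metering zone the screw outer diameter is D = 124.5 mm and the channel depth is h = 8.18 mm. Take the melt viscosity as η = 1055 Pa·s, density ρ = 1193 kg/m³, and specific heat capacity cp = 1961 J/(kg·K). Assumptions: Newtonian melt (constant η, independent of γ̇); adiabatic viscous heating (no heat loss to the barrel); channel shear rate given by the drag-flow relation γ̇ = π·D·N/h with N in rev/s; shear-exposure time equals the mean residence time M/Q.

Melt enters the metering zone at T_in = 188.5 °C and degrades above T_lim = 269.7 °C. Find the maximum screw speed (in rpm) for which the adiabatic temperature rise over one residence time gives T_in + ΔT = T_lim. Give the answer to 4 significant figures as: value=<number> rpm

Throughput in SI: Q_s = 214.2 kg/h ÷ 3600 s/h = 0.0595 kg/s
t_res = M / Q_s = 4.07 ÷ 0.0595 = 68.4034 s
Convert to metres: D = 0.1245 m, h = 0.00818 m
ΔT_a = T_lim − T_in = 269.7 − 188.5 = 81.2 K
γ̇_max² = ΔT_a·ρ·cp/(η·t_res) = 81.2·1193·1961/(1055·68.4034) = 2632.35 s⁻²
γ̇_max = sqrt(2632.35) = 51.3065 s⁻¹
N_max = γ̇_max·h / (π·D) = 51.3065 · 0.00818 / (π · 0.1245) = 1.07302 rev/s = 64.381 rpm

value=64.38 rpm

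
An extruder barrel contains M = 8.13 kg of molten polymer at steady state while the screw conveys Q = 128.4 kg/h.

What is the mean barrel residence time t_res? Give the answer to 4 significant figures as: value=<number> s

Throughput in SI: Q_s = 128.4 kg/h ÷ 3600 s/h = 0.0356667 kg/s
t_res = M / Q_s = 8.13 / 0.0356667 = 227.944 s

value=227.9 s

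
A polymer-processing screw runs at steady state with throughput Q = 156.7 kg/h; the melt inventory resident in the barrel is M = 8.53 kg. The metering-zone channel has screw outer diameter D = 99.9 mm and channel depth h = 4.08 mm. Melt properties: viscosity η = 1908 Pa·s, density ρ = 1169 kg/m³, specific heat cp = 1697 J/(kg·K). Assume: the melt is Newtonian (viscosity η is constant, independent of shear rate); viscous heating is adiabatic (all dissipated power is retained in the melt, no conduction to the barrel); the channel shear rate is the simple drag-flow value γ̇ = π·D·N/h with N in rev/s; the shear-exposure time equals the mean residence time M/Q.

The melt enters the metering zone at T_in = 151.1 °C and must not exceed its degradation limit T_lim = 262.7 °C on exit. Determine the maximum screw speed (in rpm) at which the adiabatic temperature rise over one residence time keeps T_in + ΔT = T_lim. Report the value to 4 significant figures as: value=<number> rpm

value=18.98 rpm

Convert throughput: Q = 156.7 kg/h = 156.7/3600 = 0.0435278 kg/s
t_res = M / Q_s = 8.53 ÷ 0.0435278 = 195.967 s
Convert to metres: D = 0.0999 m, h = 0.00408 m
Allowable rise: ΔT_a = T_lim − T_in = 262.7 − 151.1 = 111.6 K
γ̇_max² = ΔT_a·ρ·cp / (η·t_res) = [111.6 × 1169 × 1697] / [1908 × 195.967] = 592.106 s⁻²
γ̇_max = sqrt(592.106) = 24.3332 s⁻¹
N_max = γ̇_max h / (πD) = 24.3332·0.00408/(π·0.0999) = 0.316333 rev/s → ×60 = 18.98 rpm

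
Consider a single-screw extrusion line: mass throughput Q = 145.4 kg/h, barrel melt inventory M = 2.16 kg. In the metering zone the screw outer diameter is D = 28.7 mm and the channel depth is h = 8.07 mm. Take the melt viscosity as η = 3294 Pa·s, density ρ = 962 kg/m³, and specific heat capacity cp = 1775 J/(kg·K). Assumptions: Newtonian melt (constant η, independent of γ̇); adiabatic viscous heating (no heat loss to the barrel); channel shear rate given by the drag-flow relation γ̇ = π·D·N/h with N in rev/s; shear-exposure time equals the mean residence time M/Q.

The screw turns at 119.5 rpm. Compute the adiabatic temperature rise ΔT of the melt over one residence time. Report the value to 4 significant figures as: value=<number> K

value=51.08 K

Convert throughput: Q = 145.4 kg/h = 145.4/3600 = 0.0403889 kg/s
t_res = M / Q_s = 2.16 ÷ 0.0403889 = 53.4801 s
Geometry in metres: D = 28.7 mm → 0.0287 m, h = 8.07 mm → 0.00807 m; screw speed N = 119.5 rpm = 1.99167 rev/s
Shear rate: γ̇ = πDN/h = π·0.0287·1.99167/0.00807 = 22.2523 s⁻¹
ΔT = η·γ̇²·t_res/(ρ·cp) = [3294 × 22.2523² × 53.4801] / [962 × 1775] = 51.0848 K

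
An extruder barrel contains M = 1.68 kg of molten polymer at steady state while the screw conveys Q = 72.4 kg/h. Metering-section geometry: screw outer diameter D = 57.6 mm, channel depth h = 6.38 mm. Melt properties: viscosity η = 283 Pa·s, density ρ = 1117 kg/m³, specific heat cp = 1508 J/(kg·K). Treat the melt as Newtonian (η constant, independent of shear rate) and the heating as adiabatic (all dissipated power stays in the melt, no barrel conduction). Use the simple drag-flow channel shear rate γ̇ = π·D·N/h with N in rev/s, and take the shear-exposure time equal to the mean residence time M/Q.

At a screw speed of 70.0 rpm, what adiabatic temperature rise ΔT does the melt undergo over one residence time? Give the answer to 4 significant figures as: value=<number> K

value=15.37 K

Q_s = Q / 3600 = 72.4 / 3600 = 0.0201111 kg/s
Mean residence time: t_res = M/Q_s = 1.68 kg / 0.0201111 kg/s = 83.5359 s
Convert to SI: D = 0.0576 m, h = 0.00638 m, N = 70.0/60 = 1.16667 rev/s
Shear rate: γ̇ = πDN/h = π·0.0576·1.16667/0.00638 = 33.0901 s⁻¹
ΔT = η·γ̇²·t_res / (ρ·cp) = 283 · (33.0901)² · 83.5359 / (1117 · 1508) = 15.3675 K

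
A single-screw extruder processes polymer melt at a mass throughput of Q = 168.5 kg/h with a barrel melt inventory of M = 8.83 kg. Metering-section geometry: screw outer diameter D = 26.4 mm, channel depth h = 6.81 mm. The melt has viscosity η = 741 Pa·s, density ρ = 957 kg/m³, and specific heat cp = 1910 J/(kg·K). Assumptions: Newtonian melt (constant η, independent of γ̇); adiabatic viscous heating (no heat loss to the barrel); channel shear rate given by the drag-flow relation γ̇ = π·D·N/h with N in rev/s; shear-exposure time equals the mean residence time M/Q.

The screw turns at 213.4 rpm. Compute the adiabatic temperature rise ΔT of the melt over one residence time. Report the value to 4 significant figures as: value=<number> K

Convert throughput: Q = 168.5 kg/h = 168.5/3600 = 0.0468056 kg/s
Mean residence time: t_res = M/Q_s = 8.83 kg / 0.0468056 kg/s = 188.653 s
Geometry in metres: D = 26.4 mm → 0.0264 m, h = 6.81 mm → 0.00681 m; screw speed N = 213.4 rpm = 3.55667 rev/s
γ̇ = π D N / h = (π)(0.0264)(3.55667) / 0.00681 = 43.3162 s⁻¹
ΔT = η·γ̇²·t_res/(ρ·cp) = [741 × 43.3162² × 188.653] / [957 × 1910] = 143.495 K

value=143.5 K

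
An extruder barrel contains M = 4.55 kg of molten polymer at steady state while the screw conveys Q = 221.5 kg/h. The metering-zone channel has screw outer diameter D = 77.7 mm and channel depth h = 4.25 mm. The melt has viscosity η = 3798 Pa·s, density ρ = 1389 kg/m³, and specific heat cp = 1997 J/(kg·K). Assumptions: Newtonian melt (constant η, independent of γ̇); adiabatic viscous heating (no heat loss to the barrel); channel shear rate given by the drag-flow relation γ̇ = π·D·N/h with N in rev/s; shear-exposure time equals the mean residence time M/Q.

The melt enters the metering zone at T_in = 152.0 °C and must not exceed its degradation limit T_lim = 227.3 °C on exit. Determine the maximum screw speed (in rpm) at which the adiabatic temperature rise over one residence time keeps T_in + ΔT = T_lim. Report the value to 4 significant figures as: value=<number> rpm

value=28.49 rpm

Convert throughput: Q = 221.5 kg/h = 221.5/3600 = 0.0615278 kg/s
Mean residence time: t_res = M/Q_s = 4.55 kg / 0.0615278 kg/s = 73.9503 s
Convert to metres: D = 0.0777 m, h = 0.00425 m
ΔT_a = T_lim − T_in = 227.3 − 152.0 = 75.3 K
γ̇_max² = ΔT_a·ρ·cp/(η·t_res) = 75.3·1389·1997/(3798·73.9503) = 743.67 s⁻²
γ̇_max = √743.67 = 27.2703 s⁻¹
N_max = γ̇_max·h / (π·D) = 27.2703 · 0.00425 / (π · 0.0777) = 0.474797 rev/s = 28.4878 rpm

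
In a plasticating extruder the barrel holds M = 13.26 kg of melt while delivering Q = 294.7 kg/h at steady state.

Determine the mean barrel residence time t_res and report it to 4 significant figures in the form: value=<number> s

value=162.0 s

Throughput in SI: Q_s = 294.7 kg/h ÷ 3600 s/h = 0.0818611 kg/s
Mean residence time: t_res = M/Q_s = 13.26 kg / 0.0818611 kg/s = 161.982 s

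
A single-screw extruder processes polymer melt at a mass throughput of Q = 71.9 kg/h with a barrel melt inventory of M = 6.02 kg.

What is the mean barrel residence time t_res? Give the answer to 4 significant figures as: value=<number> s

value=301.4 s

Q_s = Q / 3600 = 71.9 / 3600 = 0.0199722 kg/s
t_res = M / Q_s = 6.02 ÷ 0.0199722 = 301.419 s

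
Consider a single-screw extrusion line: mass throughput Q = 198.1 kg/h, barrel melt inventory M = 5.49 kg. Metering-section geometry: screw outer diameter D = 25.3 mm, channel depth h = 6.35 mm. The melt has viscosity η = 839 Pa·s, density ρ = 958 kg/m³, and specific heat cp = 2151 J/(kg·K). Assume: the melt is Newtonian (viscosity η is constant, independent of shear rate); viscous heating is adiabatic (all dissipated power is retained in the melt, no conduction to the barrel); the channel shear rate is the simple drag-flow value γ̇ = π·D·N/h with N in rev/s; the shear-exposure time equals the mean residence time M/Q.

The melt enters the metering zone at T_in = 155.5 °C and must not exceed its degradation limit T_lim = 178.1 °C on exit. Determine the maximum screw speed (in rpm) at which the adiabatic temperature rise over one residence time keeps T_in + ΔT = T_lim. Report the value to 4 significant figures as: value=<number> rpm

Convert throughput: Q = 198.1 kg/h = 198.1/3600 = 0.0550278 kg/s
t_res = M / Q_s = 5.49 ÷ 0.0550278 = 99.7678 s
D = 25.3 mm = 0.0253 m;  h = 6.35 mm = 0.00635 m
Allowable rise: ΔT_a = T_lim − T_in = 178.1 − 155.5 = 22.6 K
γ̇_max² = ΔT_a·ρ·cp / (η·t_res) = [22.6 × 958 × 2151] / [839 × 99.7678] = 556.368 s⁻²
γ̇_max = sqrt(556.368) = 23.5875 s⁻¹
N_max = γ̇_max h / (πD) = 23.5875·0.00635/(π·0.0253) = 1.88445 rev/s → ×60 = 113.067 rpm

value=113.1 rpm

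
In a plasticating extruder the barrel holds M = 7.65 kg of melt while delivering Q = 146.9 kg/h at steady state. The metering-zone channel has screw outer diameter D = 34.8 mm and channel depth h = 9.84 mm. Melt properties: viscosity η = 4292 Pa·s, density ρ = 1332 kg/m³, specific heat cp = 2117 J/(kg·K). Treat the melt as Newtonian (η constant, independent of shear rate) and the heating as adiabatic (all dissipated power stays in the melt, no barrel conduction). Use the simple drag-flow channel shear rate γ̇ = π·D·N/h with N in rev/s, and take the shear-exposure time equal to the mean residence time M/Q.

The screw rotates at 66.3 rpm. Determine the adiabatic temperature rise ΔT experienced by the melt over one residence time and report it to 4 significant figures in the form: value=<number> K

Convert throughput: Q = 146.9 kg/h = 146.9/3600 = 0.0408056 kg/s
Mean residence time: t_res = M/Q_s = 7.65 kg / 0.0408056 kg/s = 187.474 s
Convert to SI: D = 0.0348 m, h = 0.00984 m, N = 66.3/60 = 1.105 rev/s
Shear rate: γ̇ = πDN/h = π·0.0348·1.105/0.00984 = 12.2771 s⁻¹
ΔT = η·γ̇²·t_res / (ρ·cp) = 4292 · (12.2771)² · 187.474 / (1332 · 2117) = 43.01 K

value=43.01 K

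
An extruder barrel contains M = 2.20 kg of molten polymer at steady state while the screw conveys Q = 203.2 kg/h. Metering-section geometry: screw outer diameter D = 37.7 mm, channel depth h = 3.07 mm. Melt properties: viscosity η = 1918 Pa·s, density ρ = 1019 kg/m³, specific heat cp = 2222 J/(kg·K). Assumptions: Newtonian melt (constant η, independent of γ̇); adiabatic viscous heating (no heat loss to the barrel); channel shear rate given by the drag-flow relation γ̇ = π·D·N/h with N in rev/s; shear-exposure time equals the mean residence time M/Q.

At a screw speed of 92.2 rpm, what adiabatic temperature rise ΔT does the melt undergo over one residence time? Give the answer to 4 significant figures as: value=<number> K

Q_s = Q / 3600 = 203.2 / 3600 = 0.0564444 kg/s
t_res = M / Q_s = 2.20 / 0.0564444 = 38.9764 s
Convert to SI: D = 0.0377 m, h = 0.00307 m, N = 92.2/60 = 1.53667 rev/s
γ̇ = π D N / h = (π)(0.0377)(1.53667) / 0.00307 = 59.2833 s⁻¹
ΔT = η·γ̇²·t_res / (ρ·cp) = 1918 · (59.2833)² · 38.9764 / (1019 · 2222) = 116.037 K

value=116.0 K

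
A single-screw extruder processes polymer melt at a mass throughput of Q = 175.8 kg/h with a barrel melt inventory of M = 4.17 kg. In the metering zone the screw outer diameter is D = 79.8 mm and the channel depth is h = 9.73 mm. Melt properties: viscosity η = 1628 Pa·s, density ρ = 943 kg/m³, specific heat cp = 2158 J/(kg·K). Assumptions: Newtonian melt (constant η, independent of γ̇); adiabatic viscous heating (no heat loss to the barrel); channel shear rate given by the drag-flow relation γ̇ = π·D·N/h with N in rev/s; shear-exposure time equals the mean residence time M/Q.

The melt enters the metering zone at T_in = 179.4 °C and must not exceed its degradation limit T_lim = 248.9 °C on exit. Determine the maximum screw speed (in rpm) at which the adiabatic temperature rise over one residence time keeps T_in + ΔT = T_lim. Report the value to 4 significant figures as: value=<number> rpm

Q_s = Q / 3600 = 175.8 / 3600 = 0.0488333 kg/s
t_res = M / Q_s = 4.17 ÷ 0.0488333 = 85.3925 s
D = 79.8 mm = 0.0798 m;  h = 9.73 mm = 0.00973 m
Allowable rise: ΔT_a = T_lim − T_in = 248.9 − 179.4 = 69.5 K
Invert ΔT = ηγ̇²t_res/(ρcp) for γ̇: γ̇_max² = ΔT_a ρ cp / (η t_res) = 69.5·943·2158 / (1628·85.3925) = 1017.36 s⁻²
γ̇_max = √1017.36 = 31.8961 s⁻¹
N_max = γ̇_max h / (πD) = 31.8961·0.00973/(π·0.0798) = 1.23793 rev/s → ×60 = 74.276 rpm

value=74.28 rpm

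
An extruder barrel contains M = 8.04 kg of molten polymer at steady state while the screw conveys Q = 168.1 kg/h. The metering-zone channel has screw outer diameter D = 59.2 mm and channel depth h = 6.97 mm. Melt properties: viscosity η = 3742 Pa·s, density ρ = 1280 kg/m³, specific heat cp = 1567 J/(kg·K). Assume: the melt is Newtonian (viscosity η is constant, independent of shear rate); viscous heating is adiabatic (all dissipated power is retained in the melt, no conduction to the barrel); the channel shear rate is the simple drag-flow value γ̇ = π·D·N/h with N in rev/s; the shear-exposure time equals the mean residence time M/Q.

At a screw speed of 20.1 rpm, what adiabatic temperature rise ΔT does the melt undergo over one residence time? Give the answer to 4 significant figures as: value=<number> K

value=25.67 K

Throughput in SI: Q_s = 168.1 kg/h ÷ 3600 s/h = 0.0466944 kg/s
t_res = M / Q_s = 8.04 ÷ 0.0466944 = 172.183 s
Geometry in metres: D = 59.2 mm → 0.0592 m, h = 6.97 mm → 0.00697 m; screw speed N = 20.1 rpm = 0.335 rev/s
γ̇ = π D N / h = (π)(0.0592)(0.335) / 0.00697 = 8.93889 s⁻¹
Adiabatic rise: ΔT = η γ̇² t_res / (ρ cp) = 3742·(8.93889)²·172.183 / (1280·1567) = 25.6675 K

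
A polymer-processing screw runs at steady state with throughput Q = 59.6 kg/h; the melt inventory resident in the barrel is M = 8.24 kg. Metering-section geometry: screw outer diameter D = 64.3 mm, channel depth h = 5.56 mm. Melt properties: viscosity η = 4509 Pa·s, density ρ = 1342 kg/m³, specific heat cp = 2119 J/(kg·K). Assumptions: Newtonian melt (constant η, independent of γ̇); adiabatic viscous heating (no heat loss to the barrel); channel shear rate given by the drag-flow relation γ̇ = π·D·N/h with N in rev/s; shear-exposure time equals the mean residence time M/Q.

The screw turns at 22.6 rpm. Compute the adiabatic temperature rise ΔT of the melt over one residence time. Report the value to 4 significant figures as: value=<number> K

Throughput in SI: Q_s = 59.6 kg/h ÷ 3600 s/h = 0.0165556 kg/s
t_res = M / Q_s = 8.24 ÷ 0.0165556 = 497.718 s
Geometry in metres: D = 64.3 mm → 0.0643 m, h = 5.56 mm → 0.00556 m; screw speed N = 22.6 rpm = 0.376667 rev/s
γ̇ = π·D·N / h = π · 0.0643 · 0.376667 / 0.00556 = 13.685 s⁻¹
ΔT = η·γ̇²·t_res/(ρ·cp) = [4509 × 13.685² × 497.718] / [1342 × 2119] = 147.797 K

value=147.8 K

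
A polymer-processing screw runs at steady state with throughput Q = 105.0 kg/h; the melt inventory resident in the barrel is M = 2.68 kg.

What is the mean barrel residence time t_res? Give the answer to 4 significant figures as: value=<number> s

Q_s = Q / 3600 = 105.0 / 3600 = 0.0291667 kg/s
t_res = M / Q_s = 2.68 / 0.0291667 = 91.8857 s

value=91.89 s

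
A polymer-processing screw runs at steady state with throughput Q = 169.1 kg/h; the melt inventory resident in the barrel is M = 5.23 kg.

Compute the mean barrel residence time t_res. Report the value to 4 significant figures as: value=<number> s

Throughput in SI: Q_s = 169.1 kg/h ÷ 3600 s/h = 0.0469722 kg/s
t_res = M / Q_s = 5.23 ÷ 0.0469722 = 111.342 s

value=111.3 s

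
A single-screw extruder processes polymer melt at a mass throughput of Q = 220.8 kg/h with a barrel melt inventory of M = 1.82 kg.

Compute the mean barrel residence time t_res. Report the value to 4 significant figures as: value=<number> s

value=29.67 s

Convert throughput: Q = 220.8 kg/h = 220.8/3600 = 0.0613333 kg/s
t_res = M / Q_s = 1.82 ÷ 0.0613333 = 29.6739 s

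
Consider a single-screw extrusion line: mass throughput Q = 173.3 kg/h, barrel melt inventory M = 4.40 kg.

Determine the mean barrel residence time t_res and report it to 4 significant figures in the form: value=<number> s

value=91.40 s

Convert throughput: Q = 173.3 kg/h = 173.3/3600 = 0.0481389 kg/s
t_res = M / Q_s = 4.40 ÷ 0.0481389 = 91.4022 s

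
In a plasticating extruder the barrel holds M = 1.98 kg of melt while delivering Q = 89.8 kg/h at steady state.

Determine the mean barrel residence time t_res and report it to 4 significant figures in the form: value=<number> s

Q_s = Q / 3600 = 89.8 / 3600 = 0.0249444 kg/s
t_res = M / Q_s = 1.98 / 0.0249444 = 79.3764 s

value=79.38 s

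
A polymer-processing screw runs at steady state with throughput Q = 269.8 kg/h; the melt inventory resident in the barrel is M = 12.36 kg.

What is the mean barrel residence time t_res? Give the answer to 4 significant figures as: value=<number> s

value=164.9 s

Convert throughput: Q = 269.8 kg/h = 269.8/3600 = 0.0749444 kg/s
t_res = M / Q_s = 12.36 ÷ 0.0749444 = 164.922 s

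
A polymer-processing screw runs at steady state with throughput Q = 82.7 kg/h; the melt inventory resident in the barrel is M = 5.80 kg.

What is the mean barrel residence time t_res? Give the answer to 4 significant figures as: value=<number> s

Convert throughput: Q = 82.7 kg/h = 82.7/3600 = 0.0229722 kg/s
t_res = M / Q_s = 5.80 ÷ 0.0229722 = 252.479 s

value=252.5 s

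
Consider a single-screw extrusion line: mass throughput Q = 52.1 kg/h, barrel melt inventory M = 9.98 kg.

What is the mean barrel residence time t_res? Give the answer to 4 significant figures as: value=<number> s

Convert throughput: Q = 52.1 kg/h = 52.1/3600 = 0.0144722 kg/s
t_res = M / Q_s = 9.98 / 0.0144722 = 689.597 s

value=689.6 s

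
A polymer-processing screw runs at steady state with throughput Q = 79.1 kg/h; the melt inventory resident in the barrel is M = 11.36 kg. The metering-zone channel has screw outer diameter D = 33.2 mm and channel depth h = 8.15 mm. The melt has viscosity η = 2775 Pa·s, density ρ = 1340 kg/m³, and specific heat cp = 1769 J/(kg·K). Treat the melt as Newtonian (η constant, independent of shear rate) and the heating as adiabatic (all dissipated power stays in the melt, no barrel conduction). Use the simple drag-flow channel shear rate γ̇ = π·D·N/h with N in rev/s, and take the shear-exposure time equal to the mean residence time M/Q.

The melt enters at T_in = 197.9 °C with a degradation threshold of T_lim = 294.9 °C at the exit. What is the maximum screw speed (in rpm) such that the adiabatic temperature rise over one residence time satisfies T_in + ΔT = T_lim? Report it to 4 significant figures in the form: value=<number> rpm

value=59.35 rpm

Throughput in SI: Q_s = 79.1 kg/h ÷ 3600 s/h = 0.0219722 kg/s
t_res = M / Q_s = 11.36 / 0.0219722 = 517.016 s
Geometry in SI: D = 33.2 mm → 0.0332 m, h = 8.15 mm → 0.00815 m
ΔT_a = T_lim − T_in = 294.9 °C − 197.9 °C = 97 K
γ̇_max² = ΔT_a·ρ·cp/(η·t_res) = 97·1340·1769/(2775·517.016) = 160.264 s⁻²
Take the square root: γ̇_max = √(160.264) = 12.6596 s⁻¹
Solve γ̇ = πDN/h for N: N_max = γ̇_max·h/(π·D) = 12.6596 × 0.00815 / (π × 0.0332) = 0.989209 rev/s = 59.3526 rpm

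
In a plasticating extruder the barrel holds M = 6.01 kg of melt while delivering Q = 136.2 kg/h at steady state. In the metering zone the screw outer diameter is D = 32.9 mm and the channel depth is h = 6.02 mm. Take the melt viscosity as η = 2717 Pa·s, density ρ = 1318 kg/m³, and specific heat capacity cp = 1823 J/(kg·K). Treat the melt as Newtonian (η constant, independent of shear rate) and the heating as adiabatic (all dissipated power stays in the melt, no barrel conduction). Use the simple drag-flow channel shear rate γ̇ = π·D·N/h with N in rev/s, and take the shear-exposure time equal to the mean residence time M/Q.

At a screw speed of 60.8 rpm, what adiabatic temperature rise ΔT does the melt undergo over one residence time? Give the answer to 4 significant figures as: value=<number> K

value=54.37 K

Q_s = Q / 3600 = 136.2 / 3600 = 0.0378333 kg/s
t_res = M / Q_s = 6.01 ÷ 0.0378333 = 158.855 s
Geometry in metres: D = 32.9 mm → 0.0329 m, h = 6.02 mm → 0.00602 m; screw speed N = 60.8 rpm = 1.01333 rev/s
γ̇ = π D N / h = (π)(0.0329)(1.01333) / 0.00602 = 17.3981 s⁻¹
ΔT = η·γ̇²·t_res / (ρ·cp) = 2717 · (17.3981)² · 158.855 / (1318 · 1823) = 54.3739 K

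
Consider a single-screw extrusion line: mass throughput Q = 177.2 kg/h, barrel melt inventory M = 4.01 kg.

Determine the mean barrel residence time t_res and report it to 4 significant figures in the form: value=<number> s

value=81.47 s

Convert throughput: Q = 177.2 kg/h = 177.2/3600 = 0.0492222 kg/s
t_res = M / Q_s = 4.01 ÷ 0.0492222 = 81.4673 s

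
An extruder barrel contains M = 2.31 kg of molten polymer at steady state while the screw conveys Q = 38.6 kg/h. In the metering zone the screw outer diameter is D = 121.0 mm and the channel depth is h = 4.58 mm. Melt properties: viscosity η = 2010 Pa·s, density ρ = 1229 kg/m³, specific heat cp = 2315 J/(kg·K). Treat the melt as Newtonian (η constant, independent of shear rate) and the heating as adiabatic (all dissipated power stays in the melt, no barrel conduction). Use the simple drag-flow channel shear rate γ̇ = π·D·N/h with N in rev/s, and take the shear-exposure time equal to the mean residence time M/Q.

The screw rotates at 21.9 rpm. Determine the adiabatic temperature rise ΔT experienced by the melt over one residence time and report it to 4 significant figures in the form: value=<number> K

Throughput in SI: Q_s = 38.6 kg/h ÷ 3600 s/h = 0.0107222 kg/s
t_res = M / Q_s = 2.31 ÷ 0.0107222 = 215.44 s
D = 121.0 mm = 0.121 m;  h = 4.58 mm = 0.00458 m;  N = 21.9 rpm / 60 = 0.365 rev/s
Shear rate: γ̇ = πDN/h = π·0.121·0.365/0.00458 = 30.2944 s⁻¹
ΔT = η·γ̇²·t_res / (ρ·cp) = 2010 · (30.2944)² · 215.44 / (1229 · 2315) = 139.684 K

value=139.7 K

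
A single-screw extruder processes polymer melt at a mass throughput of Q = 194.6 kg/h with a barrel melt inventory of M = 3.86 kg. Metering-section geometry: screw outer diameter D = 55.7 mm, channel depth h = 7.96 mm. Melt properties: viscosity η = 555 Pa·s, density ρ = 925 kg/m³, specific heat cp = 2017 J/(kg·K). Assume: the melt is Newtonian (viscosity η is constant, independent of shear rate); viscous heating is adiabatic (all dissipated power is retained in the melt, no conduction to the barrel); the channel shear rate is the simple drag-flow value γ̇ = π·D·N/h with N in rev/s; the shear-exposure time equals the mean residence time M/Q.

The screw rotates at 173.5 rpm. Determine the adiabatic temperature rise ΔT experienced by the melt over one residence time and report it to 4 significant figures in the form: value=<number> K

value=85.84 K

Throughput in SI: Q_s = 194.6 kg/h ÷ 3600 s/h = 0.0540556 kg/s
t_res = M / Q_s = 3.86 / 0.0540556 = 71.408 s
D = 55.7 mm = 0.0557 m;  h = 7.96 mm = 0.00796 m;  N = 173.5 rpm / 60 = 2.89167 rev/s
γ̇ = π D N / h = (π)(0.0557)(2.89167) / 0.00796 = 63.5682 s⁻¹
ΔT = η·γ̇²·t_res / (ρ·cp) = 555 · (63.5682)² · 71.408 / (925 · 2017) = 85.8367 K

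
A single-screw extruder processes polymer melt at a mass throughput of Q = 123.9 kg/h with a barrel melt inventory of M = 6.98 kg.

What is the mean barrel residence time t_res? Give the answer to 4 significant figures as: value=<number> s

value=202.8 s

Q_s = Q / 3600 = 123.9 / 3600 = 0.0344167 kg/s
Mean residence time: t_res = M/Q_s = 6.98 kg / 0.0344167 kg/s = 202.809 s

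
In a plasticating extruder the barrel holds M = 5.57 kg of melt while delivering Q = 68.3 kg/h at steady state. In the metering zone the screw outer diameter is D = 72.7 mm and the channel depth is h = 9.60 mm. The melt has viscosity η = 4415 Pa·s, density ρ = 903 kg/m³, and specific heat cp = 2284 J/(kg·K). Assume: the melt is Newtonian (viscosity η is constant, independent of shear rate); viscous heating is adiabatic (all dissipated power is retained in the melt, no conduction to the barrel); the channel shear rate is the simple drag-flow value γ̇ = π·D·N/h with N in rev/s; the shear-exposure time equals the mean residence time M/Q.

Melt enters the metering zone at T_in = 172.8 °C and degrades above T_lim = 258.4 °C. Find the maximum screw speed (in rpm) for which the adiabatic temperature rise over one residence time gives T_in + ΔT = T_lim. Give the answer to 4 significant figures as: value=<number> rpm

Throughput in SI: Q_s = 68.3 kg/h ÷ 3600 s/h = 0.0189722 kg/s
t_res = M / Q_s = 5.57 ÷ 0.0189722 = 293.587 s
D = 72.7 mm = 0.0727 m;  h = 9.60 mm = 0.0096 m
ΔT_a = T_lim − T_in = 258.4 − 172.8 = 85.6 K
Invert ΔT = ηγ̇²t_res/(ρcp) for γ̇: γ̇_max² = ΔT_a ρ cp / (η t_res) = 85.6·903·2284 / (4415·293.587) = 136.204 s⁻²
γ̇_max = sqrt(136.204) = 11.6706 s⁻¹
Solve γ̇ = πDN/h for N: N_max = γ̇_max·h/(π·D) = 11.6706 × 0.0096 / (π × 0.0727) = 0.490548 rev/s = 29.4329 rpm

value=29.43 rpm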